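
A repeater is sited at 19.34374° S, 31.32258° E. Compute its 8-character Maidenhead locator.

KH50pp87

Shift to the Maidenhead origin (180°W, 90°S): lon 211.32258, lat 70.65626.
Field (20°×10°, letters A–R): lon ⌊211.32258/20⌋ = 10 → K; lat ⌊70.65626/10⌋ = 7 → H.
Square (2°×1°, digits 0–9): lon ⌊11.32258/2⌋ = 5; lat ⌊0.65626/1⌋ = 0.
Subsquare (5′×2.5′, letters a–x): lon ⌊1.32258/0.0833333⌋ = 15 → p; lat ⌊0.65626/0.0416667⌋ = 15 → p.
Extended square (30″×15″, digits 0–9): lon ⌊0.07258/0.00833333⌋ = 8; lat ⌊0.03126/0.00416667⌋ = 7.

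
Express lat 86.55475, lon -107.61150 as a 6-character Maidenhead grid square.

DR66en

Add 180° to longitude and 90° to latitude: 72.3885, 176.5548.
Field: 72.3885/20 → 3 → D, 176.5548/10 → 17 → R; chars DR.
Square: 12.3885/2 → 6, 6.5548/1 → 6; chars 66.
Subsquare: 0.3885/0.0833333 → 4 → e, 0.5548/0.0416667 → 13 → n; chars en.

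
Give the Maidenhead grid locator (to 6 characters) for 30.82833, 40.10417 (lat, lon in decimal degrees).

LM00bt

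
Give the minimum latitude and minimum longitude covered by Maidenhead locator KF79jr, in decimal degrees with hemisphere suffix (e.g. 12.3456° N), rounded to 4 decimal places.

30.2917° S, 34.7500° E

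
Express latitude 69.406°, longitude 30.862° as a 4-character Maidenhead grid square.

Shift to the Maidenhead origin (180°W, 90°S): lon 210.86, lat 159.41.
Field (20°×10°, letters A–R): lon ⌊210.86/20⌋ = 10 → K; lat ⌊159.41/10⌋ = 15 → P.
Square (2°×1°, digits 0–9): lon ⌊10.86/2⌋ = 5; lat ⌊9.41/1⌋ = 9.

KP59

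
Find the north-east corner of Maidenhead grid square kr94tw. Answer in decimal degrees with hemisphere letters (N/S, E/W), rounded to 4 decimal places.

84.9583° N, 39.6667° E

Field K=10, R=17: +10·20° lon, +17·10° lat → SW at lon 20°, lat 80°.
Square 9, 4: +9·2° lon, +4·1° lat → SW at lon 38°, lat 84°.
Subsquare t=19, w=22: +19·0.0833333° lon, +22·0.0416667° lat → SW at lon 39.5833°, lat 84.9167°.
Cell spans 0.0833333° lon × 0.0416667° lat. NE corner is SW corner plus one full cell.
latitude 84.9583° N, longitude 39.6667° E.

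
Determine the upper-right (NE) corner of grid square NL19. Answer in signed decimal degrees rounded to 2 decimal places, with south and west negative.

Field N=13, L=11: +13·20° lon, +11·10° lat → SW at lon 80°, lat 20°.
Square 1, 9: +1·2° lon, +9·1° lat → SW at lon 82°, lat 29°.
Cell spans 2° lon × 1° lat. NE corner is SW corner plus one full cell.
latitude 30.00, longitude 84.00.

30.00, 84.00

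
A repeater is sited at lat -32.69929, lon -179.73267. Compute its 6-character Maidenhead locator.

AF07dh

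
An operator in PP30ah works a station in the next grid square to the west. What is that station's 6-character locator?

PP20xh

Longitude subsquare a = 0; −1 → -1, wraps to 23 = x, carry into square.
Longitude square 3; −1 → 2.
The latitude characters are unchanged.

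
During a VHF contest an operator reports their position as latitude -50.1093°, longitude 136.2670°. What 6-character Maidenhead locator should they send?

PD89dv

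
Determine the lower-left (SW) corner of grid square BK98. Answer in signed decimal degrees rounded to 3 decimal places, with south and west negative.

18.000, -142.000

Field B=1, K=10: +1·20° lon, +10·10° lat → SW at lon -160°, lat 10°.
Square 9, 8: +9·2° lon, +8·1° lat → SW at lon -142°, lat 18°.
latitude 18.000, longitude -142.000.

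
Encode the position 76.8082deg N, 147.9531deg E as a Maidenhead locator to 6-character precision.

Offset from 180°W / 90°S: lon 327.9531°, lat 166.8082°.
Field (20°×10°, letters A–R): 327.9531/20 → 16 → Q, 166.8082/10 → 16 → Q; chars QQ.
Square (2°×1°, digits 0–9): 7.9531/2 → 3, 6.8082/1 → 6; chars 36.
Subsquare (5′×2.5′, letters a–x): 1.9531/0.0833333 → 23 → x, 0.8082/0.0416667 → 19 → t; chars xt.

QQ36xt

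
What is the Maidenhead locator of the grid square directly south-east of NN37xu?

Longitude subsquare x = 23; +1 → 24, wraps to 0 = a, carry into square.
Longitude square 3; +1 → 4.
Latitude subsquare u = 20; −1 → 19 = t.

NN47at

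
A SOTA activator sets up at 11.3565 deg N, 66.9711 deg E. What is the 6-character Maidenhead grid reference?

MK31li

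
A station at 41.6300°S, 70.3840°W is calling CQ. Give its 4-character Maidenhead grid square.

Offset from 180°W / 90°S: lon 109.62°, lat 48.37°.
Field (20°×10°, letters A–R): 109.62/20 → 5 → F, 48.37/10 → 4 → E; chars FE.
Square (2°×1°, digits 0–9): 9.62/2 → 4, 8.37/1 → 8; chars 48.

FE48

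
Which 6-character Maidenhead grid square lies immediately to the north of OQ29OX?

OR20oa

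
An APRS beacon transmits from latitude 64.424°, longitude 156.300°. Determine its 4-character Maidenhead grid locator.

Add 180° to longitude and 90° to latitude: 336.30, 154.42.
Field: 336.30/20 → 16 → Q, 154.42/10 → 15 → P; chars QP.
Square: 16.30/2 → 8, 4.42/1 → 4; chars 84.

QP84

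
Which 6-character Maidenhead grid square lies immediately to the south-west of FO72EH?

FO72dg

Longitude subsquare e = 4; −1 → 3 = d.
Latitude subsquare h = 7; −1 → 6 = g.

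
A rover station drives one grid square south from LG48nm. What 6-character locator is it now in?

LG48nl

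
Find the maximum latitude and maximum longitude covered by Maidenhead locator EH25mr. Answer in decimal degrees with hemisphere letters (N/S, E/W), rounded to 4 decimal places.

14.2500° S, 94.9167° W

Field E=4, H=7: +4·20° lon, +7·10° lat → SW at lon -100°, lat -20°.
Square 2, 5: +2·2° lon, +5·1° lat → SW at lon -96°, lat -15°.
Subsquare m=12, r=17: +12·0.0833333° lon, +17·0.0416667° lat → SW at lon -95°, lat -14.2917°.
Cell spans 0.0833333° lon × 0.0416667° lat. NE corner is SW corner plus one full cell.
latitude 14.2500° S, longitude 94.9167° W.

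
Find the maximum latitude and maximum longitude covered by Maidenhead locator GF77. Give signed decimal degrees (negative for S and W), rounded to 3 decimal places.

-32.000, -44.000

Field G=6, F=5: +6·20° lon, +5·10° lat → SW at lon -60°, lat -40°.
Square 7, 7: +7·2° lon, +7·1° lat → SW at lon -46°, lat -33°.
Cell spans 2° lon × 1° lat. NE corner is SW corner plus one full cell.
latitude -32.000, longitude -44.000.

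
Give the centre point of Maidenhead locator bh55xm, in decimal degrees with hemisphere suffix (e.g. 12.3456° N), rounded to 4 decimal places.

Field B=1, H=7: +1·20° lon, +7·10° lat → SW at lon -160°, lat -20°.
Square 5, 5: +5·2° lon, +5·1° lat → SW at lon -150°, lat -15°.
Subsquare x=23, m=12: +23·0.0833333° lon, +12·0.0416667° lat → SW at lon -148.083°, lat -14.5°.
Cell spans 0.0833333° lon × 0.0416667° lat. Centre is SW corner plus half of each.
latitude 14.4792° S, longitude 148.0417° W.

14.4792° S, 148.0417° W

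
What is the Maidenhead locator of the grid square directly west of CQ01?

BQ91

Longitude square 0; −1 → -1, wraps to 9, carry into field.
Longitude field C = 2; −1 → 1 = B.
The latitude characters are unchanged.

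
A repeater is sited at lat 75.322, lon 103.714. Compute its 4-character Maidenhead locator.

OQ15

Shift to the Maidenhead origin (180°W, 90°S): lon 283.71, lat 165.32.
Field (20°×10°, letters A–R): 283.71/20 → 14 → O, 165.32/10 → 16 → Q; chars OQ.
Square (2°×1°, digits 0–9): 3.71/2 → 1, 5.32/1 → 5; chars 15.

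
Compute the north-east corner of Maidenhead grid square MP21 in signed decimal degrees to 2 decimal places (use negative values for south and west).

62.00, 66.00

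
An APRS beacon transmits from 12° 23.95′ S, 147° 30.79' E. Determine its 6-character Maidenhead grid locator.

QH37so

Shift to the Maidenhead origin (180°W, 90°S): lon 327.5132, lat 77.6008.
Field: 327.5132/20 → 16 → Q, 77.6008/10 → 7 → H; chars QH.
Square: 7.5132/2 → 3, 7.6008/1 → 7; chars 37.
Subsquare: 1.5132/0.0833333 → 18 → s, 0.6008/0.0416667 → 14 → o; chars so.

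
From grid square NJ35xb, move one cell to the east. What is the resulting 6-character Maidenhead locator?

NJ45ab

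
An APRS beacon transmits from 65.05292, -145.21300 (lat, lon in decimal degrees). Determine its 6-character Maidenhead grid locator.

Shift to the Maidenhead origin (180°W, 90°S): lon 34.7870, lat 155.0529.
Field: 34.7870/20 → 1 → B, 155.0529/10 → 15 → P; chars BP.
Square: 14.7870/2 → 7, 5.0529/1 → 5; chars 75.
Subsquare: 0.7870/0.0833333 → 9 → j, 0.0529/0.0416667 → 1 → b; chars jb.

BP75jb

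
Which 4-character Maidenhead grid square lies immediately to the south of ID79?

ID78

Latitude square 9; −1 → 8.
The longitude characters are unchanged.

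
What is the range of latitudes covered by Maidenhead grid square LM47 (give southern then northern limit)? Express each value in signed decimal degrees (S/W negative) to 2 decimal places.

37.00, 38.00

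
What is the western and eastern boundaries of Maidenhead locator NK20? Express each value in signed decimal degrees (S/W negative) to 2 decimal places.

84.00, 86.00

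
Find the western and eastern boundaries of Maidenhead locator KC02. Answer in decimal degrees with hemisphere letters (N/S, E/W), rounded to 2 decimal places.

Field K=10, C=2: +10·20° lon, +2·10° lat → SW at lon 20°, lat -70°.
Square 0, 2: +0·2° lon, +2·1° lat → SW at lon 20°, lat -68°.
Cell spans 2° lon × 1° lat.
west 20.00° E, east 22.00° E.

20.00° E, 22.00° E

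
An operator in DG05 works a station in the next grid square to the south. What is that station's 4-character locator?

Latitude square 5; −1 → 4.
The longitude characters are unchanged.

DG04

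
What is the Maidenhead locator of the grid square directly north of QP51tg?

QP51th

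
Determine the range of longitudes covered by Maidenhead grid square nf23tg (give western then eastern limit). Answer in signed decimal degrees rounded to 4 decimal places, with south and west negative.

Field N=13, F=5: +13·20° lon, +5·10° lat → SW at lon 80°, lat -40°.
Square 2, 3: +2·2° lon, +3·1° lat → SW at lon 84°, lat -37°.
Subsquare t=19, g=6: +19·0.0833333° lon, +6·0.0416667° lat → SW at lon 85.5833°, lat -36.75°.
Cell spans 0.0833333° lon × 0.0416667° lat.
west 85.5833, east 85.6667.

85.5833, 85.6667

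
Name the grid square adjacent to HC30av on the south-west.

HC20xu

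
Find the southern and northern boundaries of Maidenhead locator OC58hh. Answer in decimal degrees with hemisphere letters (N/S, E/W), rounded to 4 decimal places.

61.7083° S, 61.6667° S

Field O=14, C=2: +14·20° lon, +2·10° lat → SW at lon 100°, lat -70°.
Square 5, 8: +5·2° lon, +8·1° lat → SW at lon 110°, lat -62°.
Subsquare h=7, h=7: +7·0.0833333° lon, +7·0.0416667° lat → SW at lon 110.583°, lat -61.7083°.
Cell spans 0.0833333° lon × 0.0416667° lat.
south 61.7083° S, north 61.6667° S.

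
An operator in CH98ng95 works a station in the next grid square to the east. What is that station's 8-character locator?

Longitude extended square 9; +1 → 10, wraps to 0, carry into subsquare.
Longitude subsquare n = 13; +1 → 14 = o.
The latitude characters are unchanged.

CH98og05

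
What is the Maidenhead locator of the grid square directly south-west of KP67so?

KP67rn

Longitude subsquare s = 18; −1 → 17 = r.
Latitude subsquare o = 14; −1 → 13 = n.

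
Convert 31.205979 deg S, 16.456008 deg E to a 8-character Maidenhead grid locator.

JF88ft40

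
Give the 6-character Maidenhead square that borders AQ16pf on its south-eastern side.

AQ16qe

Longitude subsquare p = 15; +1 → 16 = q.
Latitude subsquare f = 5; −1 → 4 = e.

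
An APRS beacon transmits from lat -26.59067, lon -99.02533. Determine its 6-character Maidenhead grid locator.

Add 180° to longitude and 90° to latitude: 80.9747, 63.4093.
Field: 80.9747/20 → 4 → E, 63.4093/10 → 6 → G; chars EG.
Square: 0.9747/2 → 0, 3.4093/1 → 3; chars 03.
Subsquare: 0.9747/0.0833333 → 11 → l, 0.4093/0.0416667 → 9 → j; chars lj.

EG03lj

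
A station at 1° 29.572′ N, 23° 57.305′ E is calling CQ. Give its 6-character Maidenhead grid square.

KJ11xl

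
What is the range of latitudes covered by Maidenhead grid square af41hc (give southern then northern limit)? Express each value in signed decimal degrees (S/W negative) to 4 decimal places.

Field A=0, F=5: +0·20° lon, +5·10° lat → SW at lon -180°, lat -40°.
Square 4, 1: +4·2° lon, +1·1° lat → SW at lon -172°, lat -39°.
Subsquare h=7, c=2: +7·0.0833333° lon, +2·0.0416667° lat → SW at lon -171.417°, lat -38.9167°.
Cell spans 0.0833333° lon × 0.0416667° lat.
south -38.9167, north -38.8750.

-38.9167, -38.8750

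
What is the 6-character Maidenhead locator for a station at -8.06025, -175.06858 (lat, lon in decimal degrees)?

AI21lw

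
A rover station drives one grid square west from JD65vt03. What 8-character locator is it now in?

JD65ut93

Longitude extended square 0; −1 → -1, wraps to 9, carry into subsquare.
Longitude subsquare v = 21; −1 → 20 = u.
The latitude characters are unchanged.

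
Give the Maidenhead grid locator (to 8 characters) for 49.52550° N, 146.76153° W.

BN69om86

Add 180° to longitude and 90° to latitude: 33.23847, 139.52550.
Field: lon ⌊33.23847/20⌋ = 1 → B; lat ⌊139.52550/10⌋ = 13 → N.
Square: lon ⌊13.23847/2⌋ = 6; lat ⌊9.52550/1⌋ = 9.
Subsquare: lon ⌊1.23847/0.0833333⌋ = 14 → o; lat ⌊0.52550/0.0416667⌋ = 12 → m.
Extended square: lon ⌊0.07180/0.00833333⌋ = 8; lat ⌊0.02550/0.00416667⌋ = 6.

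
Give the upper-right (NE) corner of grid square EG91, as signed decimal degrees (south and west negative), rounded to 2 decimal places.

-28.00, -80.00

Field E=4, G=6: +4·20° lon, +6·10° lat → SW at lon -100°, lat -30°.
Square 9, 1: +9·2° lon, +1·1° lat → SW at lon -82°, lat -29°.
Cell spans 2° lon × 1° lat. NE corner is SW corner plus one full cell.
latitude -28.00, longitude -80.00.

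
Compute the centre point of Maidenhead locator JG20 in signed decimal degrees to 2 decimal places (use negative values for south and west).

-29.50, 5.00

Field J=9, G=6: +9·20° lon, +6·10° lat → SW at lon 0°, lat -30°.
Square 2, 0: +2·2° lon, +0·1° lat → SW at lon 4°, lat -30°.
Cell spans 2° lon × 1° lat. Centre is SW corner plus half of each.
latitude -29.50, longitude 5.00.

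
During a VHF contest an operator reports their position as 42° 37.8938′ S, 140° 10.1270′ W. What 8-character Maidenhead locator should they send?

Offset from 180°W / 90°S: lon 39.83122°, lat 47.36844°.
Field: lon ⌊39.83122/20⌋ = 1 → B; lat ⌊47.36844/10⌋ = 4 → E.
Square: lon ⌊19.83122/2⌋ = 9; lat ⌊7.36844/1⌋ = 7.
Subsquare: lon ⌊1.83122/0.0833333⌋ = 21 → v; lat ⌊0.36844/0.0416667⌋ = 8 → i.
Extended square: lon ⌊0.08122/0.00833333⌋ = 9; lat ⌊0.03510/0.00416667⌋ = 8.

BE97vi98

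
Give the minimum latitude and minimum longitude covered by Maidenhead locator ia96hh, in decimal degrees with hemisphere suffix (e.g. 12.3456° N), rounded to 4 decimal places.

Field I=8, A=0: +8·20° lon, +0·10° lat → SW at lon -20°, lat -90°.
Square 9, 6: +9·2° lon, +6·1° lat → SW at lon -2°, lat -84°.
Subsquare h=7, h=7: +7·0.0833333° lon, +7·0.0416667° lat → SW at lon -1.41667°, lat -83.7083°.
latitude 83.7083° S, longitude 1.4167° W.

83.7083° S, 1.4167° W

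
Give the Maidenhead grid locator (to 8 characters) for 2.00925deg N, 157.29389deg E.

Add 180° to longitude and 90° to latitude: 337.29389, 92.00925.
Field: 337.29389/20 → 16 → Q, 92.00925/10 → 9 → J; chars QJ.
Square: 17.29389/2 → 8, 2.00925/1 → 2; chars 82.
Subsquare: 1.29389/0.0833333 → 15 → p, 0.00925/0.0416667 → 0 → a; chars pa.
Extended square: 0.04389/0.00833333 → 5, 0.00925/0.00416667 → 2; chars 52.

QJ82pa52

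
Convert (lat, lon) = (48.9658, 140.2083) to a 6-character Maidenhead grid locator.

QN08cx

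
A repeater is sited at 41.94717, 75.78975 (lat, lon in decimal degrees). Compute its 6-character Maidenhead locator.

Offset from 180°W / 90°S: lon 255.7897°, lat 131.9472°.
Field: 255.7897/20 → 12 → M, 131.9472/10 → 13 → N; chars MN.
Square: 15.7897/2 → 7, 1.9472/1 → 1; chars 71.
Subsquare: 1.7897/0.0833333 → 21 → v, 0.9472/0.0416667 → 22 → w; chars vw.

MN71vw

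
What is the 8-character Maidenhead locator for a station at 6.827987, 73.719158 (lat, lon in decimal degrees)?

MJ66ut68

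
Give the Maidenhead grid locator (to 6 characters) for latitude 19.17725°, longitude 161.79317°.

Shift to the Maidenhead origin (180°W, 90°S): lon 341.7932, lat 109.1773.
Field (20°×10°, letters A–R): lon ⌊341.7932/20⌋ = 17 → R; lat ⌊109.1773/10⌋ = 10 → K.
Square (2°×1°, digits 0–9): lon ⌊1.7932/2⌋ = 0; lat ⌊9.1773/1⌋ = 9.
Subsquare (5′×2.5′, letters a–x): lon ⌊1.7932/0.0833333⌋ = 21 → v; lat ⌊0.1773/0.0416667⌋ = 4 → e.

RK09ve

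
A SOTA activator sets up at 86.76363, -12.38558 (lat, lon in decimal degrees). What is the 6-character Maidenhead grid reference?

Offset from 180°W / 90°S: lon 167.6144°, lat 176.7636°.
Field (20°×10°, letters A–R): 167.6144/20 → 8 → I, 176.7636/10 → 17 → R; chars IR.
Square (2°×1°, digits 0–9): 7.6144/2 → 3, 6.7636/1 → 6; chars 36.
Subsquare (5′×2.5′, letters a–x): 1.6144/0.0833333 → 19 → t, 0.7636/0.0416667 → 18 → s; chars ts.

IR36ts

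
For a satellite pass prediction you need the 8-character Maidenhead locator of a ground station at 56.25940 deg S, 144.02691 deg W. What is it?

Add 180° to longitude and 90° to latitude: 35.97309, 33.74060.
Field: 35.97309/20 → 1 → B, 33.74060/10 → 3 → D; chars BD.
Square: 15.97309/2 → 7, 3.74060/1 → 3; chars 73.
Subsquare: 1.97309/0.0833333 → 23 → x, 0.74060/0.0416667 → 17 → r; chars xr.
Extended square: 0.05642/0.00833333 → 6, 0.03227/0.00416667 → 7; chars 67.

BD73xr67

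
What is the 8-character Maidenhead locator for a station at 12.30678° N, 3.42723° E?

Offset from 180°W / 90°S: lon 183.42723°, lat 102.30678°.
Field: lon ⌊183.42723/20⌋ = 9 → J; lat ⌊102.30678/10⌋ = 10 → K.
Square: lon ⌊3.42723/2⌋ = 1; lat ⌊2.30678/1⌋ = 2.
Subsquare: lon ⌊1.42723/0.0833333⌋ = 17 → r; lat ⌊0.30678/0.0416667⌋ = 7 → h.
Extended square: lon ⌊0.01056/0.00833333⌋ = 1; lat ⌊0.01511/0.00416667⌋ = 3.

JK12rh13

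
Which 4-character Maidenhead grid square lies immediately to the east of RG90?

Longitude square 9; +1 → 10, wraps to 0, carry into field.
Longitude field R = 17; +1 → 18, wraps to 0 = A, wrapping around the antimeridian.
The latitude characters are unchanged.

AG00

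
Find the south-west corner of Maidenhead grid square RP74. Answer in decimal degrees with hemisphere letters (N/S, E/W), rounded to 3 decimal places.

64.000° N, 174.000° E

Field R=17, P=15: +17·20° lon, +15·10° lat → SW at lon 160°, lat 60°.
Square 7, 4: +7·2° lon, +4·1° lat → SW at lon 174°, lat 64°.
latitude 64.000° N, longitude 174.000° E.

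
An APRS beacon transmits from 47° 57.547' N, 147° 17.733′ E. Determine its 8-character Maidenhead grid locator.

Shift to the Maidenhead origin (180°W, 90°S): lon 327.29555, lat 137.95912.
Field: lon ⌊327.29555/20⌋ = 16 → Q; lat ⌊137.95912/10⌋ = 13 → N.
Square: lon ⌊7.29555/2⌋ = 3; lat ⌊7.95912/1⌋ = 7.
Subsquare: lon ⌊1.29555/0.0833333⌋ = 15 → p; lat ⌊0.95912/0.0416667⌋ = 23 → x.
Extended square: lon ⌊0.04555/0.00833333⌋ = 5; lat ⌊0.00078/0.00416667⌋ = 0.

QN37px50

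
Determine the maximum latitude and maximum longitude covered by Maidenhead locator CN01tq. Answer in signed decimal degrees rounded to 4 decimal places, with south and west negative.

Field C=2, N=13: +2·20° lon, +13·10° lat → SW at lon -140°, lat 40°.
Square 0, 1: +0·2° lon, +1·1° lat → SW at lon -140°, lat 41°.
Subsquare t=19, q=16: +19·0.0833333° lon, +16·0.0416667° lat → SW at lon -138.417°, lat 41.6667°.
Cell spans 0.0833333° lon × 0.0416667° lat. NE corner is SW corner plus one full cell.
latitude 41.7083, longitude -138.3333.

41.7083, -138.3333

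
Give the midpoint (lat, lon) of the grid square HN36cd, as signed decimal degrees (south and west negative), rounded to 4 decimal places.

46.1458, -33.7917

Field H=7, N=13: +7·20° lon, +13·10° lat → SW at lon -40°, lat 40°.
Square 3, 6: +3·2° lon, +6·1° lat → SW at lon -34°, lat 46°.
Subsquare c=2, d=3: +2·0.0833333° lon, +3·0.0416667° lat → SW at lon -33.8333°, lat 46.125°.
Cell spans 0.0833333° lon × 0.0416667° lat. Centre is SW corner plus half of each.
latitude 46.1458, longitude -33.7917.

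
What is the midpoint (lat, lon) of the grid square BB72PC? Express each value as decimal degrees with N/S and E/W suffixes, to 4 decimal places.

77.8958° S, 144.7083° W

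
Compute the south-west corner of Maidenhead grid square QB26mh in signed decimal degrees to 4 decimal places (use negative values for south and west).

Field Q=16, B=1: +16·20° lon, +1·10° lat → SW at lon 140°, lat -80°.
Square 2, 6: +2·2° lon, +6·1° lat → SW at lon 144°, lat -74°.
Subsquare m=12, h=7: +12·0.0833333° lon, +7·0.0416667° lat → SW at lon 145°, lat -73.7083°.
latitude -73.7083, longitude 145.0000.

-73.7083, 145.0000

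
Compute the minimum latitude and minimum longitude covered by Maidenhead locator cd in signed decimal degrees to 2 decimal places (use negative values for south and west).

-60.00, -140.00

Field C=2, D=3: +2·20° lon, +3·10° lat → SW at lon -140°, lat -60°.
latitude -60.00, longitude -140.00.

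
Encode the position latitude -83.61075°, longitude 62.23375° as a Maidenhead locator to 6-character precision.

Offset from 180°W / 90°S: lon 242.2337°, lat 6.3893°.
Field (20°×10°, letters A–R): 242.2337/20 → 12 → M, 6.3893/10 → 0 → A; chars MA.
Square (2°×1°, digits 0–9): 2.2337/2 → 1, 6.3893/1 → 6; chars 16.
Subsquare (5′×2.5′, letters a–x): 0.2337/0.0833333 → 2 → c, 0.3893/0.0416667 → 9 → j; chars cj.

MA16cj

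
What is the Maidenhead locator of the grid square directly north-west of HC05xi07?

HC05wi98

Longitude extended square 0; −1 → -1, wraps to 9, carry into subsquare.
Longitude subsquare x = 23; −1 → 22 = w.
Latitude extended square 7; +1 → 8.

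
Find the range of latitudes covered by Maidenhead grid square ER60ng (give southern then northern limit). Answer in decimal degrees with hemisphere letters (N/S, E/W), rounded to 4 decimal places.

Field E=4, R=17: +4·20° lon, +17·10° lat → SW at lon -100°, lat 80°.
Square 6, 0: +6·2° lon, +0·1° lat → SW at lon -88°, lat 80°.
Subsquare n=13, g=6: +13·0.0833333° lon, +6·0.0416667° lat → SW at lon -86.9167°, lat 80.25°.
Cell spans 0.0833333° lon × 0.0416667° lat.
south 80.2500° N, north 80.2917° N.

80.2500° N, 80.2917° N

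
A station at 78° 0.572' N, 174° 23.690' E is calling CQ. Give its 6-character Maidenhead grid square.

Shift to the Maidenhead origin (180°W, 90°S): lon 354.3948, lat 168.0095.
Field (20°×10°, letters A–R): 354.3948/20 → 17 → R, 168.0095/10 → 16 → Q; chars RQ.
Square (2°×1°, digits 0–9): 14.3948/2 → 7, 8.0095/1 → 8; chars 78.
Subsquare (5′×2.5′, letters a–x): 0.3948/0.0833333 → 4 → e, 0.0095/0.0416667 → 0 → a; chars ea.

RQ78ea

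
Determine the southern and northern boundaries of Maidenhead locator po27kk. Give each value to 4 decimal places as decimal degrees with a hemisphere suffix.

57.4167° N, 57.4583° N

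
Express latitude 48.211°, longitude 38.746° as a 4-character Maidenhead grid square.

KN98

Shift to the Maidenhead origin (180°W, 90°S): lon 218.75, lat 138.21.
Field: lon ⌊218.75/20⌋ = 10 → K; lat ⌊138.21/10⌋ = 13 → N.
Square: lon ⌊18.75/2⌋ = 9; lat ⌊8.21/1⌋ = 8.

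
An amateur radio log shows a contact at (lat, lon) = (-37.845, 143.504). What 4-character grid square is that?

Add 180° to longitude and 90° to latitude: 323.50, 52.16.
Field: 323.50/20 → 16 → Q, 52.16/10 → 5 → F; chars QF.
Square: 3.50/2 → 1, 2.16/1 → 2; chars 12.

QF12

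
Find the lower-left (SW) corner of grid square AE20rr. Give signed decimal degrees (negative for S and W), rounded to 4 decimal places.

Field A=0, E=4: +0·20° lon, +4·10° lat → SW at lon -180°, lat -50°.
Square 2, 0: +2·2° lon, +0·1° lat → SW at lon -176°, lat -50°.
Subsquare r=17, r=17: +17·0.0833333° lon, +17·0.0416667° lat → SW at lon -174.583°, lat -49.2917°.
latitude -49.2917, longitude -174.5833.

-49.2917, -174.5833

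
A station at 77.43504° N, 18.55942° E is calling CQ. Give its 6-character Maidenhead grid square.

JQ97gk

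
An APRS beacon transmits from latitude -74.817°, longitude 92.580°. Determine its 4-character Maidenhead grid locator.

NB65

Add 180° to longitude and 90° to latitude: 272.58, 15.18.
Field (20°×10°, letters A–R): lon ⌊272.58/20⌋ = 13 → N; lat ⌊15.18/10⌋ = 1 → B.
Square (2°×1°, digits 0–9): lon ⌊12.58/2⌋ = 6; lat ⌊5.18/1⌋ = 5.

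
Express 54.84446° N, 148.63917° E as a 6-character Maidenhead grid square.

QO44hu

Shift to the Maidenhead origin (180°W, 90°S): lon 328.6392, lat 144.8445.
Field (20°×10°, letters A–R): 328.6392/20 → 16 → Q, 144.8445/10 → 14 → O; chars QO.
Square (2°×1°, digits 0–9): 8.6392/2 → 4, 4.8445/1 → 4; chars 44.
Subsquare (5′×2.5′, letters a–x): 0.6392/0.0833333 → 7 → h, 0.8445/0.0416667 → 20 → u; chars hu.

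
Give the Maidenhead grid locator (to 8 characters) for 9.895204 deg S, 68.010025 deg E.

Shift to the Maidenhead origin (180°W, 90°S): lon 248.01002, lat 80.10480.
Field: lon ⌊248.01002/20⌋ = 12 → M; lat ⌊80.10480/10⌋ = 8 → I.
Square: lon ⌊8.01002/2⌋ = 4; lat ⌊0.10480/1⌋ = 0.
Subsquare: lon ⌊0.01002/0.0833333⌋ = 0 → a; lat ⌊0.10480/0.0416667⌋ = 2 → c.
Extended square: lon ⌊0.01002/0.00833333⌋ = 1; lat ⌊0.02146/0.00416667⌋ = 5.

MI40ac15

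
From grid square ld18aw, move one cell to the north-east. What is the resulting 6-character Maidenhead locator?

LD18bx

Longitude subsquare a = 0; +1 → 1 = b.
Latitude subsquare w = 22; +1 → 23 = x.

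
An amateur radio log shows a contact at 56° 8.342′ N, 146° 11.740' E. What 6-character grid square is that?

QO36cd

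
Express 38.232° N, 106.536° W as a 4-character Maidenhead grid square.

Shift to the Maidenhead origin (180°W, 90°S): lon 73.46, lat 128.23.
Field: lon ⌊73.46/20⌋ = 3 → D; lat ⌊128.23/10⌋ = 12 → M.
Square: lon ⌊13.46/2⌋ = 6; lat ⌊8.23/1⌋ = 8.

DM68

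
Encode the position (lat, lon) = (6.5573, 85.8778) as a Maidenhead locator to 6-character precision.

NJ26wn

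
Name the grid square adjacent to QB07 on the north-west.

PB98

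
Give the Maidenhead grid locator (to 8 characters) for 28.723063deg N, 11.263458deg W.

Shift to the Maidenhead origin (180°W, 90°S): lon 168.73654, lat 118.72306.
Field: 168.73654/20 → 8 → I, 118.72306/10 → 11 → L; chars IL.
Square: 8.73654/2 → 4, 8.72306/1 → 8; chars 48.
Subsquare: 0.73654/0.0833333 → 8 → i, 0.72306/0.0416667 → 17 → r; chars ir.
Extended square: 0.06988/0.00833333 → 8, 0.01473/0.00416667 → 3; chars 83.

IL48ir83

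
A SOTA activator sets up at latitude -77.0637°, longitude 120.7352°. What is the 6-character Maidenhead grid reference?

PB02iw

Offset from 180°W / 90°S: lon 300.7352°, lat 12.9363°.
Field: 300.7352/20 → 15 → P, 12.9363/10 → 1 → B; chars PB.
Square: 0.7352/2 → 0, 2.9363/1 → 2; chars 02.
Subsquare: 0.7352/0.0833333 → 8 → i, 0.9363/0.0416667 → 22 → w; chars iw.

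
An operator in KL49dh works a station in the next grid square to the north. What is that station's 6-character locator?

Latitude subsquare h = 7; +1 → 8 = i.
The longitude characters are unchanged.

KL49di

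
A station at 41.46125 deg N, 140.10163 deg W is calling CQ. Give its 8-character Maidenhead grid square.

BN91wl70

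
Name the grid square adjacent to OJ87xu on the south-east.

OJ97at

Longitude subsquare x = 23; +1 → 24, wraps to 0 = a, carry into square.
Longitude square 8; +1 → 9.
Latitude subsquare u = 20; −1 → 19 = t.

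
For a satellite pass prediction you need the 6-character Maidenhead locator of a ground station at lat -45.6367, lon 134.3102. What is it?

PE74di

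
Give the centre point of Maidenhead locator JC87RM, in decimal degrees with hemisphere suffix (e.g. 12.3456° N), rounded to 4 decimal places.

Field J=9, C=2: +9·20° lon, +2·10° lat → SW at lon 0°, lat -70°.
Square 8, 7: +8·2° lon, +7·1° lat → SW at lon 16°, lat -63°.
Subsquare r=17, m=12: +17·0.0833333° lon, +12·0.0416667° lat → SW at lon 17.4167°, lat -62.5°.
Cell spans 0.0833333° lon × 0.0416667° lat. Centre is SW corner plus half of each.
latitude 62.4792° S, longitude 17.4583° E.

62.4792° S, 17.4583° E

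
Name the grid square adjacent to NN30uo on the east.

NN30vo

Longitude subsquare u = 20; +1 → 21 = v.
The latitude characters are unchanged.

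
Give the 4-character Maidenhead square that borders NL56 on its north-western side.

Longitude square 5; −1 → 4.
Latitude square 6; +1 → 7.

NL47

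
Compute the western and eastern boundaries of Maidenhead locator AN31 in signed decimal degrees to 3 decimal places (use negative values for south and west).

Field A=0, N=13: +0·20° lon, +13·10° lat → SW at lon -180°, lat 40°.
Square 3, 1: +3·2° lon, +1·1° lat → SW at lon -174°, lat 41°.
Cell spans 2° lon × 1° lat.
west -174.000, east -172.000.

-174.000, -172.000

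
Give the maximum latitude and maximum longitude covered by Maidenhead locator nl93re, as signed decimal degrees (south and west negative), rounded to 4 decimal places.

Field N=13, L=11: +13·20° lon, +11·10° lat → SW at lon 80°, lat 20°.
Square 9, 3: +9·2° lon, +3·1° lat → SW at lon 98°, lat 23°.
Subsquare r=17, e=4: +17·0.0833333° lon, +4·0.0416667° lat → SW at lon 99.4167°, lat 23.1667°.
Cell spans 0.0833333° lon × 0.0416667° lat. NE corner is SW corner plus one full cell.
latitude 23.2083, longitude 99.5000.

23.2083, 99.5000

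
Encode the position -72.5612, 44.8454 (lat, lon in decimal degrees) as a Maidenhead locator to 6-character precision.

LB27kk

Shift to the Maidenhead origin (180°W, 90°S): lon 224.8454, lat 17.4388.
Field: 224.8454/20 → 11 → L, 17.4388/10 → 1 → B; chars LB.
Square: 4.8454/2 → 2, 7.4388/1 → 7; chars 27.
Subsquare: 0.8454/0.0833333 → 10 → k, 0.4388/0.0416667 → 10 → k; chars kk.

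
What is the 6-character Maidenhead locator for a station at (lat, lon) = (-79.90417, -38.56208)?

HB00rc

Offset from 180°W / 90°S: lon 141.4379°, lat 10.0958°.
Field: lon ⌊141.4379/20⌋ = 7 → H; lat ⌊10.0958/10⌋ = 1 → B.
Square: lon ⌊1.4379/2⌋ = 0; lat ⌊0.0958/1⌋ = 0.
Subsquare: lon ⌊1.4379/0.0833333⌋ = 17 → r; lat ⌊0.0958/0.0416667⌋ = 2 → c.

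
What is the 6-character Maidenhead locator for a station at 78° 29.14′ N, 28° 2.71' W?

Add 180° to longitude and 90° to latitude: 151.9548, 168.4857.
Field: 151.9548/20 → 7 → H, 168.4857/10 → 16 → Q; chars HQ.
Square: 11.9548/2 → 5, 8.4857/1 → 8; chars 58.
Subsquare: 1.9548/0.0833333 → 23 → x, 0.4857/0.0416667 → 11 → l; chars xl.

HQ58xl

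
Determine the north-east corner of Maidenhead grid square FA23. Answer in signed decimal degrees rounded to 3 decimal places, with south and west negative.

Field F=5, A=0: +5·20° lon, +0·10° lat → SW at lon -80°, lat -90°.
Square 2, 3: +2·2° lon, +3·1° lat → SW at lon -76°, lat -87°.
Cell spans 2° lon × 1° lat. NE corner is SW corner plus one full cell.
latitude -86.000, longitude -74.000.

-86.000, -74.000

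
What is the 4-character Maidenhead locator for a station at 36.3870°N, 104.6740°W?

Shift to the Maidenhead origin (180°W, 90°S): lon 75.33, lat 126.39.
Field: lon ⌊75.33/20⌋ = 3 → D; lat ⌊126.39/10⌋ = 12 → M.
Square: lon ⌊15.33/2⌋ = 7; lat ⌊6.39/1⌋ = 6.

DM76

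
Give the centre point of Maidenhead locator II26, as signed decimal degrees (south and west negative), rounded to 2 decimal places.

Field I=8, I=8: +8·20° lon, +8·10° lat → SW at lon -20°, lat -10°.
Square 2, 6: +2·2° lon, +6·1° lat → SW at lon -16°, lat -4°.
Cell spans 2° lon × 1° lat. Centre is SW corner plus half of each.
latitude -3.50, longitude -15.00.

-3.50, -15.00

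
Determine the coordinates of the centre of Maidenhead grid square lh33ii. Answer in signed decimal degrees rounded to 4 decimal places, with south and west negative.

Field L=11, H=7: +11·20° lon, +7·10° lat → SW at lon 40°, lat -20°.
Square 3, 3: +3·2° lon, +3·1° lat → SW at lon 46°, lat -17°.
Subsquare i=8, i=8: +8·0.0833333° lon, +8·0.0416667° lat → SW at lon 46.6667°, lat -16.6667°.
Cell spans 0.0833333° lon × 0.0416667° lat. Centre is SW corner plus half of each.
latitude -16.6458, longitude 46.7083.

-16.6458, 46.7083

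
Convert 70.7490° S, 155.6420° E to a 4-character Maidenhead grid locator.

QB79

Shift to the Maidenhead origin (180°W, 90°S): lon 335.64, lat 19.25.
Field: lon ⌊335.64/20⌋ = 16 → Q; lat ⌊19.25/10⌋ = 1 → B.
Square: lon ⌊15.64/2⌋ = 7; lat ⌊9.25/1⌋ = 9.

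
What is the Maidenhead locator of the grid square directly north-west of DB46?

Longitude square 4; −1 → 3.
Latitude square 6; +1 → 7.

DB37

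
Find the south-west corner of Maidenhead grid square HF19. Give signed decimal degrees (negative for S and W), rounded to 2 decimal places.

-31.00, -38.00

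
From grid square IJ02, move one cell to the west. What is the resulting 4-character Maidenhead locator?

Longitude square 0; −1 → -1, wraps to 9, carry into field.
Longitude field I = 8; −1 → 7 = H.
The latitude characters are unchanged.

HJ92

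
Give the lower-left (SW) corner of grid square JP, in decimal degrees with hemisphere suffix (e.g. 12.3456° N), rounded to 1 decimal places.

60.0° N, 0.0° E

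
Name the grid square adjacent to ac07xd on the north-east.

AC17ae

Longitude subsquare x = 23; +1 → 24, wraps to 0 = a, carry into square.
Longitude square 0; +1 → 1.
Latitude subsquare d = 3; +1 → 4 = e.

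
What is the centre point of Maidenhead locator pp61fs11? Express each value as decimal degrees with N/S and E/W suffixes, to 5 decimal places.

61.75625° N, 132.42917° E

Field P=15, P=15: +15·20° lon, +15·10° lat → SW at lon 120°, lat 60°.
Square 6, 1: +6·2° lon, +1·1° lat → SW at lon 132°, lat 61°.
Subsquare f=5, s=18: +5·0.0833333° lon, +18·0.0416667° lat → SW at lon 132.417°, lat 61.75°.
Extended square 1, 1: +1·0.00833333° lon, +1·0.00416667° lat → SW at lon 132.425°, lat 61.7542°.
Cell spans 0.00833333° lon × 0.00416667° lat. Centre is SW corner plus half of each.
latitude 61.75625° N, longitude 132.42917° E.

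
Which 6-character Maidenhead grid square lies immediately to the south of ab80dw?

Latitude subsquare w = 22; −1 → 21 = v.
The longitude characters are unchanged.

AB80dv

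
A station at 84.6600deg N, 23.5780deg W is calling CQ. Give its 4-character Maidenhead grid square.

HR84

Shift to the Maidenhead origin (180°W, 90°S): lon 156.42, lat 174.66.
Field: lon ⌊156.42/20⌋ = 7 → H; lat ⌊174.66/10⌋ = 17 → R.
Square: lon ⌊16.42/2⌋ = 8; lat ⌊4.66/1⌋ = 4.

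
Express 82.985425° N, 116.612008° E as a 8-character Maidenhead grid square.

OR82hx36

Shift to the Maidenhead origin (180°W, 90°S): lon 296.61201, lat 172.98543.
Field: 296.61201/20 → 14 → O, 172.98543/10 → 17 → R; chars OR.
Square: 16.61201/2 → 8, 2.98543/1 → 2; chars 82.
Subsquare: 0.61201/0.0833333 → 7 → h, 0.98543/0.0416667 → 23 → x; chars hx.
Extended square: 0.02867/0.00833333 → 3, 0.02709/0.00416667 → 6; chars 36.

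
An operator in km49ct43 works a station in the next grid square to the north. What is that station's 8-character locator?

KM49ct44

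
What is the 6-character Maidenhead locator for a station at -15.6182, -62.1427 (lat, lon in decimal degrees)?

FH84wj

Add 180° to longitude and 90° to latitude: 117.8573, 74.3818.
Field (20°×10°, letters A–R): lon ⌊117.8573/20⌋ = 5 → F; lat ⌊74.3818/10⌋ = 7 → H.
Square (2°×1°, digits 0–9): lon ⌊17.8573/2⌋ = 8; lat ⌊4.3818/1⌋ = 4.
Subsquare (5′×2.5′, letters a–x): lon ⌊1.8573/0.0833333⌋ = 22 → w; lat ⌊0.3818/0.0416667⌋ = 9 → j.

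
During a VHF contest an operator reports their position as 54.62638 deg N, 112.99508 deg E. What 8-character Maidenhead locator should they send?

Shift to the Maidenhead origin (180°W, 90°S): lon 292.99508, lat 144.62638.
Field (20°×10°, letters A–R): 292.99508/20 → 14 → O, 144.62638/10 → 14 → O; chars OO.
Square (2°×1°, digits 0–9): 12.99508/2 → 6, 4.62638/1 → 4; chars 64.
Subsquare (5′×2.5′, letters a–x): 0.99508/0.0833333 → 11 → l, 0.62638/0.0416667 → 15 → p; chars lp.
Extended square (30″×15″, digits 0–9): 0.07841/0.00833333 → 9, 0.00138/0.00416667 → 0; chars 90.

OO64lp90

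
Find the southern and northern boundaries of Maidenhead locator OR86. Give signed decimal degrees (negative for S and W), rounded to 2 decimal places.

Field O=14, R=17: +14·20° lon, +17·10° lat → SW at lon 100°, lat 80°.
Square 8, 6: +8·2° lon, +6·1° lat → SW at lon 116°, lat 86°.
Cell spans 2° lon × 1° lat.
south 86.00, north 87.00.

86.00, 87.00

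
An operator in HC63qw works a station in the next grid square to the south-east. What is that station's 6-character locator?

HC63rv

Longitude subsquare q = 16; +1 → 17 = r.
Latitude subsquare w = 22; −1 → 21 = v.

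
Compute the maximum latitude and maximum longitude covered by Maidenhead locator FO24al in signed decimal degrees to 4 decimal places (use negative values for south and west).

54.5000, -75.9167

Field F=5, O=14: +5·20° lon, +14·10° lat → SW at lon -80°, lat 50°.
Square 2, 4: +2·2° lon, +4·1° lat → SW at lon -76°, lat 54°.
Subsquare a=0, l=11: +0·0.0833333° lon, +11·0.0416667° lat → SW at lon -76°, lat 54.4583°.
Cell spans 0.0833333° lon × 0.0416667° lat. NE corner is SW corner plus one full cell.
latitude 54.5000, longitude -75.9167.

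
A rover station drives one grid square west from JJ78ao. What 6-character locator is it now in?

JJ68xo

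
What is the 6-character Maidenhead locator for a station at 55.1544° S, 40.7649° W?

GD94ou

Offset from 180°W / 90°S: lon 139.2351°, lat 34.8456°.
Field: 139.2351/20 → 6 → G, 34.8456/10 → 3 → D; chars GD.
Square: 19.2351/2 → 9, 4.8456/1 → 4; chars 94.
Subsquare: 1.2351/0.0833333 → 14 → o, 0.8456/0.0416667 → 20 → u; chars ou.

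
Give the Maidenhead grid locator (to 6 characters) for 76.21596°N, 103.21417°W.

Shift to the Maidenhead origin (180°W, 90°S): lon 76.7858, lat 166.2160.
Field (20°×10°, letters A–R): 76.7858/20 → 3 → D, 166.2160/10 → 16 → Q; chars DQ.
Square (2°×1°, digits 0–9): 16.7858/2 → 8, 6.2160/1 → 6; chars 86.
Subsquare (5′×2.5′, letters a–x): 0.7858/0.0833333 → 9 → j, 0.2160/0.0416667 → 5 → f; chars jf.

DQ86jf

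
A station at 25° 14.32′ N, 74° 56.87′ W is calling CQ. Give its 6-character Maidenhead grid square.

FL25mf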